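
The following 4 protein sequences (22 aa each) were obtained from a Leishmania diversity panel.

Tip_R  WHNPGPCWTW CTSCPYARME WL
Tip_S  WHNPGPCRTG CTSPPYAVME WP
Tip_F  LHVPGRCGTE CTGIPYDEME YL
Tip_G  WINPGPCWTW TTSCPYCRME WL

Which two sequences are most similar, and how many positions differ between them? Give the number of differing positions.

Pairwise Hamming distances:
  Tip_R vs Tip_S: 5
  Tip_R vs Tip_F: 10
  Tip_R vs Tip_G: 3
  Tip_S vs Tip_F: 11
  Tip_S vs Tip_G: 8
  Tip_F vs Tip_G: 12
The smallest is 3, between Tip_R and Tip_G.

3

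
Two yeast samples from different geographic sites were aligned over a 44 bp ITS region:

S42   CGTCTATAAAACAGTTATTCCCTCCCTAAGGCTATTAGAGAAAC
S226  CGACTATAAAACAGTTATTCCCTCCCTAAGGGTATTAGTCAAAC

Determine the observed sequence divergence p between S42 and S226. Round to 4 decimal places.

0.0909

The sequences differ at positions 3 (T/A), 32 (C/G), 39 (A/T), 40 (G/C).
There are 4 differences over 44 sites, so p = 4/44 = 0.0909.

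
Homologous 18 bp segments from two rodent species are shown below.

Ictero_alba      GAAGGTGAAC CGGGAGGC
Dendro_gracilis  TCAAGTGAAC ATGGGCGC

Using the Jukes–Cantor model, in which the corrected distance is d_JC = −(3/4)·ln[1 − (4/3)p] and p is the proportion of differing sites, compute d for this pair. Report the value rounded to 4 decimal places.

Mismatches occur at site 1 (G↔T), site 2 (A↔C), site 4 (G↔A), site 11 (C↔A), site 12 (G↔T), site 15 (A↔G), site 16 (G↔C).
p = 7/18 = 0.388889.
d = −0.75 · ln(1 − (4/3)·0.388889) = −0.75 · ln(0.481481) = −0.75 · (-0.730889) = 0.5482.

0.5482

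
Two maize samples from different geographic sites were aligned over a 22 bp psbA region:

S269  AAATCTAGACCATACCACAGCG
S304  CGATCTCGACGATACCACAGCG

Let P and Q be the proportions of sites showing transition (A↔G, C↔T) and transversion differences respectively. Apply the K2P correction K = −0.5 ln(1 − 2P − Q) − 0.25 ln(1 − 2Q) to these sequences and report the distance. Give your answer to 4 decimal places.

0.2085

Differing sites — 1:A/C (Tv); 2:A/G (Ti); 7:A/C (Tv); 11:C/G (Tv).
Of the 4 differences, 1 transition and 3 transversions over 22 sites: P = 1/22 = 0.045455, Q = 3/22 = 0.136364.
d = −0.5·ln(0.772726) − 0.25·ln(0.727272) = −0.5·(-0.257831) − 0.25·(-0.318455) = 0.2085.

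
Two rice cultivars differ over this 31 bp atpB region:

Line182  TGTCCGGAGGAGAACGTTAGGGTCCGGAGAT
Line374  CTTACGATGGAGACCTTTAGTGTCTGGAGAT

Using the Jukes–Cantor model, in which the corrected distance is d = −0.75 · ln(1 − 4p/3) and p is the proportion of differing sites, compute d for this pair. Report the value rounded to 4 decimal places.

The sequences differ at positions 1 (T/C), 2 (G/T), 4 (C/A), 7 (G/A), 8 (A/T), 14 (A/C), 16 (G/T), 21 (G/T), 25 (C/T).
p = 9/31 = 0.290323.
d = −0.75 · ln(1 − (4/3)·0.290323) = −0.75 · ln(0.612903) = −0.75 · (-0.489549) = 0.3672.

0.3672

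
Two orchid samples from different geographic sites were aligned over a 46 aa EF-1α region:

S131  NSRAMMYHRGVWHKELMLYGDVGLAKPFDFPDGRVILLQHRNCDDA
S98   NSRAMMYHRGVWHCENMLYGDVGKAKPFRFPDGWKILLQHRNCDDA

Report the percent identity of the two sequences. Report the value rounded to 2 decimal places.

Mismatches occur at site 14 (K→C), site 16 (L→N), site 24 (L→K), site 29 (D→R), site 34 (R→W), site 35 (V→K).
40 of the 46 sites match, so the percent identity is 40/46 × 100 = 86.96%.

86.96%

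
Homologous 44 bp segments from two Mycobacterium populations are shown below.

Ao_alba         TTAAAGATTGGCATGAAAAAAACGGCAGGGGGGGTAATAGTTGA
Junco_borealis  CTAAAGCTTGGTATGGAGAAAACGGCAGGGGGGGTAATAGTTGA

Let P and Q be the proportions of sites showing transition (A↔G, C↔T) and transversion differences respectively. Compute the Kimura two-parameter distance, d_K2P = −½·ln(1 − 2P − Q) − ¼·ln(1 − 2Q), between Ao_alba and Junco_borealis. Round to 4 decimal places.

Mismatches occur at site 1 (T→C, transition), site 7 (A→C, transversion), site 12 (C→T, transition), site 16 (A→G, transition), site 18 (A→G, transition).
Of the 5 differences, 4 transitions and 1 transversion over 44 sites: P = 4/44 = 0.090909, Q = 1/44 = 0.022727.
d = −0.5·ln(0.795455) − 0.25·ln(0.954546) = −0.5·(-0.228841) − 0.25·(-0.046519) = 0.1261.

0.1261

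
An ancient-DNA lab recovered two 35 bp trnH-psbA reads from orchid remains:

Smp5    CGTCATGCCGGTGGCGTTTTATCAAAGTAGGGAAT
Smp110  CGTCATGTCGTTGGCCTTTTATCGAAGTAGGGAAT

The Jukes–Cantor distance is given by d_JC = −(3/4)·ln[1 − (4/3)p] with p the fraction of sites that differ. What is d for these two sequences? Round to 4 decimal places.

Mismatches occur at site 8 (C↔T), site 11 (G↔T), site 16 (G↔C), site 24 (A↔G).
p = 4/35 = 0.114286.
d = −0.75 · ln(1 − (4/3)·0.114286) = −0.75 · ln(0.847619) = −0.75 · (-0.165324) = 0.1240.

0.1240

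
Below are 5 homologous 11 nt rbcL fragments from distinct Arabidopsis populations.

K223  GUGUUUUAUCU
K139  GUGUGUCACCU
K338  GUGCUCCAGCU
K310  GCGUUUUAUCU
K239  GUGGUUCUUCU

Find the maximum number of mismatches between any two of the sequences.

5

Pairwise Hamming distances:
  K223 vs K139: 3
  K223 vs K338: 4
  K223 vs K310: 1
  K223 vs K239: 3
  K139 vs K338: 4
  K139 vs K310: 4
  K139 vs K239: 4
  K338 vs K310: 5
  K338 vs K239: 4
  K310 vs K239: 4
The largest is 5, between K338 and K310.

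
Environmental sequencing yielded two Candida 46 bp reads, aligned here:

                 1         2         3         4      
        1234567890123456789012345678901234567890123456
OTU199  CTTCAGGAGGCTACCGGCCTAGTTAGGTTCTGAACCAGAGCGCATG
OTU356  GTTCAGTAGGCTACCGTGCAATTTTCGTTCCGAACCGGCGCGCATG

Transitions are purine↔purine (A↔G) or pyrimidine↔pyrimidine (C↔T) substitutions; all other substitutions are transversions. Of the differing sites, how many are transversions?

Mismatches occur at site 1 (C↔G, transversion), site 7 (G↔T, transversion), site 17 (G↔T, transversion), site 18 (C↔G, transversion), site 20 (T↔A, transversion), site 22 (G↔T, transversion), site 25 (A↔T, transversion), site 26 (G↔C, transversion), site 31 (T↔C, transition), site 37 (A↔G, transition), site 39 (A↔C, transversion).
Of the 11 differences, 2 transitions and 9 transversions, so the answer is 9.

9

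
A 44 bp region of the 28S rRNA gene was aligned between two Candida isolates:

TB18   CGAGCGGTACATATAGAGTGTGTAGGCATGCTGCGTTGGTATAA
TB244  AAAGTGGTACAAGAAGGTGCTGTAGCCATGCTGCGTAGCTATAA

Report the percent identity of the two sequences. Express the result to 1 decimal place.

Mismatches occur at site 1 (C↔A), site 2 (G↔A), site 5 (C↔T), site 12 (T↔A), site 13 (A↔G), site 14 (T↔A), site 17 (A↔G), site 18 (G↔T), site 19 (T↔G), site 20 (G↔C), site 26 (G↔C), site 37 (T↔A), site 39 (G↔C).
31 of the 44 sites match, so the percent identity is 31/44 × 100 = 70.5%.

70.5%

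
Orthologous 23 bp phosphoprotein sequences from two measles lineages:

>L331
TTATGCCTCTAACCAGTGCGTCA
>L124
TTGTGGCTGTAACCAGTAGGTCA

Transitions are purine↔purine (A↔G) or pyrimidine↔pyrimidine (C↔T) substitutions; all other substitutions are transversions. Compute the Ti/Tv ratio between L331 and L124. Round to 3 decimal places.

Differing sites — 3:A/G (Ti); 6:C/G (Tv); 9:C/G (Tv); 18:G/A (Ti); 19:C/G (Tv).
Of the 5 differences, 2 transitions and 3 transversions, so Ti/Tv = 2/3 = 0.667.

0.667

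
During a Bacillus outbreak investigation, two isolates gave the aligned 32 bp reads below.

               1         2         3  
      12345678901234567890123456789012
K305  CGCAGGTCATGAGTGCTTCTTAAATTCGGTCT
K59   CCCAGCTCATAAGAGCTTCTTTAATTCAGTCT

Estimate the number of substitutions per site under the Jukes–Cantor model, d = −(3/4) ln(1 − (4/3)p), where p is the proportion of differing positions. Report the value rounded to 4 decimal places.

0.2158

Mismatches occur at site 2 (G↔C), site 6 (G↔C), site 11 (G↔A), site 14 (T↔A), site 22 (A↔T), site 28 (G↔A).
p = 6/32 = 0.187500.
d = −0.75 · ln(1 − (4/3)·0.187500) = −0.75 · ln(0.750000) = −0.75 · (-0.287682) = 0.2158.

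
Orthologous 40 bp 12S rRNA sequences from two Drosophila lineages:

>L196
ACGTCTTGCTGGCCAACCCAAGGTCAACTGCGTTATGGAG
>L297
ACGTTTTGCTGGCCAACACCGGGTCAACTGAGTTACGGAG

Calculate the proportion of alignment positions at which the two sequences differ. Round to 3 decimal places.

Differing sites — 5:C/T; 18:C/A; 20:A/C; 21:A/G; 31:C/A; 36:T/C.
There are 6 differences over 40 sites, so p = 6/40 = 0.150.

0.150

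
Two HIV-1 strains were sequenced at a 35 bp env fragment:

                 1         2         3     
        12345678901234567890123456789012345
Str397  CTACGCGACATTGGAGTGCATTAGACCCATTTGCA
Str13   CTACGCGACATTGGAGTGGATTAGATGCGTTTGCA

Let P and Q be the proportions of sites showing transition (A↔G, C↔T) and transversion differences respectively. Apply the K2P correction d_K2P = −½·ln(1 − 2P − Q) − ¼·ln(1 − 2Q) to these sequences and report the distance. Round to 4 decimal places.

The sequences differ at positions 19 (C/G, transversion), 26 (C/T, transition), 27 (C/G, transversion), 29 (A/G, transition).
Of the 4 differences, 2 transitions and 2 transversions over 35 sites: P = 2/35 = 0.057143, Q = 2/35 = 0.057143.
d = −0.5·ln(0.828571) − 0.25·ln(0.885714) = −0.5·(-0.188053) − 0.25·(-0.121361) = 0.1244.

0.1244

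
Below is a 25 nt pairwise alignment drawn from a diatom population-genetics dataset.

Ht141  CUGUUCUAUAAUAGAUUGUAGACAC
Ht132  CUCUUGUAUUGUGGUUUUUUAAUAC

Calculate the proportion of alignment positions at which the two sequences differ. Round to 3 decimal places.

0.400

Differing sites — 3:G/C; 6:C/G; 10:A/U; 11:A/G; 13:A/G; 15:A/U; 18:G/U; 20:A/U; 21:G/A; 23:C/U.
There are 10 differences over 25 sites, so p = 10/25 = 0.400.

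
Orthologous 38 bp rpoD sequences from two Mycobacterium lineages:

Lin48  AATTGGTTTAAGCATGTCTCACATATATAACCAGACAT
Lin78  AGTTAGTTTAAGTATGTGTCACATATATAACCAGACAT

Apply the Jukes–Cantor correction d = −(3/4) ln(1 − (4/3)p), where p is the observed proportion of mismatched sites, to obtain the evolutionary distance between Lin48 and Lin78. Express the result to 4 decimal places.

0.1134

Mismatches occur at site 2 (A→G), site 5 (G→A), site 13 (C→T), site 18 (C→G).
p = 4/38 = 0.105263.
d = −0.75 · ln(1 − (4/3)·0.105263) = −0.75 · ln(0.859649) = −0.75 · (-0.151231) = 0.1134.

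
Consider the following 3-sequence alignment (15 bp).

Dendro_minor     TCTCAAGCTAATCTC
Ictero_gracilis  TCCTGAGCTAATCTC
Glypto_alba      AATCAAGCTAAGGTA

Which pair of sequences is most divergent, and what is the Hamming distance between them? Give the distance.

Pairwise Hamming distances:
  Dendro_minor vs Ictero_gracilis: 3
  Dendro_minor vs Glypto_alba: 5
  Ictero_gracilis vs Glypto_alba: 8
The largest is 8, between Ictero_gracilis and Glypto_alba.

8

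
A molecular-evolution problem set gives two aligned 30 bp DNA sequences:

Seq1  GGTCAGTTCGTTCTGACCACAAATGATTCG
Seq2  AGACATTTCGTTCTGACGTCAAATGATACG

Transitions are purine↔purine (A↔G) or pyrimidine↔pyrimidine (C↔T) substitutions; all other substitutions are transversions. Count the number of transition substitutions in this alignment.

1

Differing sites — 1:G/A (Ti); 3:T/A (Tv); 6:G/T (Tv); 18:C/G (Tv); 19:A/T (Tv); 28:T/A (Tv).
Of the 6 differences, 1 transition and 5 transversions, so the answer is 1.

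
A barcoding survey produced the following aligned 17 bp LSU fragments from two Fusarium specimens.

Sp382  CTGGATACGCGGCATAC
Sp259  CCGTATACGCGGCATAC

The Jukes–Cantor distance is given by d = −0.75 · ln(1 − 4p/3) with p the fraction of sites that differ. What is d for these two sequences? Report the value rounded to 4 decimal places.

0.1280

The sequences differ at positions 2 (T/C), 4 (G/T).
p = 2/17 = 0.117647.
d = −0.75 · ln(1 − (4/3)·0.117647) = −0.75 · ln(0.843137) = −0.75 · (-0.170626) = 0.1280.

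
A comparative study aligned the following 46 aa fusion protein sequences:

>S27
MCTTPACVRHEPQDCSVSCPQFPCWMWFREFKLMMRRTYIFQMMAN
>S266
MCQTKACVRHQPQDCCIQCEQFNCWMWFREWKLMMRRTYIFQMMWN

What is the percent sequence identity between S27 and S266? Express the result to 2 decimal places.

78.26%

Mismatches occur at site 3 (T↔Q), site 5 (P↔K), site 11 (E↔Q), site 16 (S↔C), site 17 (V↔I), site 18 (S↔Q), site 20 (P↔E), site 23 (P↔N), site 31 (F↔W), site 45 (A↔W).
36 of the 46 sites match, so the percent identity is 36/46 × 100 = 78.26%.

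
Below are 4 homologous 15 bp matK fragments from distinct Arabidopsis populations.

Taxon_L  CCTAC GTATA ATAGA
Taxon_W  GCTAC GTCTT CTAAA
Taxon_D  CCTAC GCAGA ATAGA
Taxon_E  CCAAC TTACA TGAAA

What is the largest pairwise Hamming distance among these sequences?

8

Pairwise Hamming distances:
  Taxon_L vs Taxon_W: 5
  Taxon_L vs Taxon_D: 2
  Taxon_L vs Taxon_E: 6
  Taxon_W vs Taxon_D: 7
  Taxon_W vs Taxon_E: 8
  Taxon_D vs Taxon_E: 7
The largest is 8, between Taxon_W and Taxon_E.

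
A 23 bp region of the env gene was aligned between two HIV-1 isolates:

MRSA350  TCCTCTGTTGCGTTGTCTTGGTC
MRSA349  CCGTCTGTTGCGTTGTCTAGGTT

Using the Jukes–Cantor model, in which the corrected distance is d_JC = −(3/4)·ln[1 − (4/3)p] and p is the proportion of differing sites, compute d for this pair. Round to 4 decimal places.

0.1979

Differing sites — 1:T/C; 3:C/G; 19:T/A; 23:C/T.
p = 4/23 = 0.173913.
d = −0.75 · ln(1 − (4/3)·0.173913) = −0.75 · ln(0.768116) = −0.75 · (-0.263815) = 0.1979.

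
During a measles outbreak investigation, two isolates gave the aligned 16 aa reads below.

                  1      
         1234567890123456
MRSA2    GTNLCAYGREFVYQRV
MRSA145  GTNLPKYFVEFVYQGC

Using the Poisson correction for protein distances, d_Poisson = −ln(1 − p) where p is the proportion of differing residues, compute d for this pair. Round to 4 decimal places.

0.4700

The sequences differ at positions 5 (C/P), 6 (A/K), 8 (G/F), 9 (R/V), 15 (R/G), 16 (V/C).
p = 6/16 = 0.375000.
d = −ln(1 − 0.375000) = −ln(0.625000) = 0.4700.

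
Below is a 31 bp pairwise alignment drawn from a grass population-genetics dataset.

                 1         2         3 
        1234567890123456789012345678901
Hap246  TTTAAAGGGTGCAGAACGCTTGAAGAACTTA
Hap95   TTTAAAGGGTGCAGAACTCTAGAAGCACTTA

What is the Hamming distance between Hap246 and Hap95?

3

Mismatches occur at site 18 (G↔T), site 21 (T↔A), site 26 (A↔C).
That gives 3 mismatches out of 31 aligned sites, so the Hamming distance is 3.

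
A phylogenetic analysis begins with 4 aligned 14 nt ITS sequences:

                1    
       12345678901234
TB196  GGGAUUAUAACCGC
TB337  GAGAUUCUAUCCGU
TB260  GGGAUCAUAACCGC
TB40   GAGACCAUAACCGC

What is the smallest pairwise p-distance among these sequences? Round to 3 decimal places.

0.071

Pairwise Hamming distances:
  TB196 vs TB337: 4
  TB196 vs TB260: 1
  TB196 vs TB40: 3
  TB337 vs TB260: 5
  TB337 vs TB40: 5
  TB260 vs TB40: 2
The smallest is 1 mismatch, between TB196 and TB260; p = 1/14 = 0.071.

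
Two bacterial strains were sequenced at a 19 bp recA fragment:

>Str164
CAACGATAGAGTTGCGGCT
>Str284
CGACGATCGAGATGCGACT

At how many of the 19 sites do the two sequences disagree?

4

Differing sites — 2:A/G; 8:A/C; 12:T/A; 17:G/A.
That gives 4 mismatches out of 19 aligned sites, so the Hamming distance is 4.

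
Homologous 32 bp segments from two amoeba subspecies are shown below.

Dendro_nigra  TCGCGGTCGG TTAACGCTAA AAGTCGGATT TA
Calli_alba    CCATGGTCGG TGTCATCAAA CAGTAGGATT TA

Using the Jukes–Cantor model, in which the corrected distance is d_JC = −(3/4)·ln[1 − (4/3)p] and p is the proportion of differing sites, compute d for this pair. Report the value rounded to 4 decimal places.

The sequences differ at positions 1 (T/C), 3 (G/A), 4 (C/T), 12 (T/G), 13 (A/T), 14 (A/C), 15 (C/A), 16 (G/T), 18 (T/A), 21 (A/C), 25 (C/A).
p = 11/32 = 0.343750.
d = −0.75 · ln(1 − (4/3)·0.343750) = −0.75 · ln(0.541667) = −0.75 · (-0.613104) = 0.4598.

0.4598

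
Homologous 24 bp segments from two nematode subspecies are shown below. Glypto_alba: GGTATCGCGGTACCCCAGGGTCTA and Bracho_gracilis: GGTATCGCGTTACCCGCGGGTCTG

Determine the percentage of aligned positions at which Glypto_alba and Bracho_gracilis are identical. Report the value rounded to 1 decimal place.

83.3%

Mismatches occur at site 10 (G→T), site 16 (C→G), site 17 (A→C), site 24 (A→G).
20 of the 24 sites match, so the percent identity is 20/24 × 100 = 83.3%.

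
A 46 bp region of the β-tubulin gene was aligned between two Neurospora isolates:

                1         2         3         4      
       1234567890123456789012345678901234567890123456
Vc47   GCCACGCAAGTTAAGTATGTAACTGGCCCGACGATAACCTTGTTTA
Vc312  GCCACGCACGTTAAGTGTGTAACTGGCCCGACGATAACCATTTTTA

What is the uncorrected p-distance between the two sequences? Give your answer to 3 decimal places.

Differing sites — 9:A/C; 17:A/G; 40:T/A; 42:G/T.
There are 4 differences over 46 sites, so p = 4/46 = 0.087.

0.087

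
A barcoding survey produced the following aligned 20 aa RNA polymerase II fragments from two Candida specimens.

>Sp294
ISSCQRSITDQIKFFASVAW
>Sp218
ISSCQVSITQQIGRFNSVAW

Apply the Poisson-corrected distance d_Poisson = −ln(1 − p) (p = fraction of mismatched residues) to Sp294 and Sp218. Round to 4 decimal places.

Mismatches occur at site 6 (R→V), site 10 (D→Q), site 13 (K→G), site 14 (F→R), site 16 (A→N).
p = 5/20 = 0.250000.
d = −ln(1 − 0.250000) = −ln(0.750000) = 0.2877.

0.2877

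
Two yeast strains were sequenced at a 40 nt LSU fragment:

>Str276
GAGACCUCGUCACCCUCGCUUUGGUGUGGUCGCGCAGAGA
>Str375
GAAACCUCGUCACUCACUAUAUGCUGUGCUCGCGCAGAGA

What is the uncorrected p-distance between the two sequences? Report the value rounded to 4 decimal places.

0.2000

Differing sites — 3:G/A; 14:C/U; 16:U/A; 18:G/U; 19:C/A; 21:U/A; 24:G/C; 29:G/C.
There are 8 differences over 40 sites, so p = 8/40 = 0.2000.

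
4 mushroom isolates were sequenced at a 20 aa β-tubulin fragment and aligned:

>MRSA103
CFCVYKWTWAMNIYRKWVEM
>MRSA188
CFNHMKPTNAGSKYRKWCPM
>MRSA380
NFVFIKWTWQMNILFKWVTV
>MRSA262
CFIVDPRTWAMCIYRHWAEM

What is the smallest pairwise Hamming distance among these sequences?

Pairwise Hamming distances:
  MRSA103 vs MRSA188: 10
  MRSA103 vs MRSA380: 9
  MRSA103 vs MRSA262: 7
  MRSA188 vs MRSA380: 15
  MRSA188 vs MRSA262: 12
  MRSA380 vs MRSA262: 14
The smallest is 7, between MRSA103 and MRSA262.

7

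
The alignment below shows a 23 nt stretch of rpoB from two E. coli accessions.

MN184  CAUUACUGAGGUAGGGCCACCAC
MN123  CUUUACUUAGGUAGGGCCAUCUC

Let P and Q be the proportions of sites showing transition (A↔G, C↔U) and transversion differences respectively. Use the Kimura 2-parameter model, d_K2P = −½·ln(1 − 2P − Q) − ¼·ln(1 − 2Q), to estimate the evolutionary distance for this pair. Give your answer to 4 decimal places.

0.1981

Mismatches occur at site 2 (A→U, transversion), site 8 (G→U, transversion), site 20 (C→U, transition), site 22 (A→U, transversion).
Of the 4 differences, 1 transition and 3 transversions over 23 sites: P = 1/23 = 0.043478, Q = 3/23 = 0.130435.
d = −0.5·ln(0.782609) − 0.25·ln(0.739130) = −0.5·(-0.245122) − 0.25·(-0.302281) = 0.1981.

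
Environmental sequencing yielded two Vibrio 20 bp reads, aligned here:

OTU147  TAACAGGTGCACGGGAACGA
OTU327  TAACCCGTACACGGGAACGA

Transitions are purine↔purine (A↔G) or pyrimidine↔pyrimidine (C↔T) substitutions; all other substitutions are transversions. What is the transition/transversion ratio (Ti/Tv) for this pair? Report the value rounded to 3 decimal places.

0.500

Mismatches occur at site 5 (A/C, transversion), site 6 (G/C, transversion), site 9 (G/A, transition).
Of the 3 differences, 1 transition and 2 transversions, so Ti/Tv = 1/2 = 0.500.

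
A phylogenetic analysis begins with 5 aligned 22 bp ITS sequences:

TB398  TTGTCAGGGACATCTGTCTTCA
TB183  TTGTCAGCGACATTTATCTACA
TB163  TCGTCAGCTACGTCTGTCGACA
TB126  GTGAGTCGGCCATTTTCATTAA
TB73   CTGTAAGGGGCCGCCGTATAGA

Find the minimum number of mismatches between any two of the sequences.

Pairwise Hamming distances:
  TB398 vs TB183: 4
  TB398 vs TB163: 6
  TB398 vs TB126: 11
  TB398 vs TB73: 9
  TB183 vs TB163: 6
  TB183 vs TB126: 12
  TB183 vs TB73: 11
  TB163 vs TB126: 17
  TB163 vs TB73: 12
  TB126 vs TB73: 14
The smallest is 4, between TB398 and TB183.

4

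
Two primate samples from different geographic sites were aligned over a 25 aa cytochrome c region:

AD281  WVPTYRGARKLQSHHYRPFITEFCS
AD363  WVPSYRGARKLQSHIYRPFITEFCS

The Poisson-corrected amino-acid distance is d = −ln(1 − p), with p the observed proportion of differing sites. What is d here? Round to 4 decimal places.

The sequences differ at positions 4 (T/S), 15 (H/I).
p = 2/25 = 0.080000.
d = −ln(1 − 0.080000) = −ln(0.920000) = 0.0834.

0.0834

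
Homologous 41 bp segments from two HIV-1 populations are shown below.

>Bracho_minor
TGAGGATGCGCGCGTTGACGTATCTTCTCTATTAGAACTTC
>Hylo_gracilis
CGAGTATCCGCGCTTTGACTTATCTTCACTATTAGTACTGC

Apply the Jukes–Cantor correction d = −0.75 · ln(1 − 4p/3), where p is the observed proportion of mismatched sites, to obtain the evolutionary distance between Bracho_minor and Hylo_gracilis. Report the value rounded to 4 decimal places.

0.2260

Differing sites — 1:T/C; 5:G/T; 8:G/C; 14:G/T; 20:G/T; 28:T/A; 36:A/T; 40:T/G.
p = 8/41 = 0.195122.
d = −0.75 · ln(1 − (4/3)·0.195122) = −0.75 · ln(0.739837) = −0.75 · (-0.301325) = 0.2260.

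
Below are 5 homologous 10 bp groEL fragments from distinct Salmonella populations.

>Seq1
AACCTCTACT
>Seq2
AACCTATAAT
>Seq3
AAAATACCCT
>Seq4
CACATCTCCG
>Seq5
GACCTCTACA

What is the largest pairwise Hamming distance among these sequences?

7

Pairwise Hamming distances:
  Seq1 vs Seq2: 2
  Seq1 vs Seq3: 5
  Seq1 vs Seq4: 4
  Seq1 vs Seq5: 2
  Seq2 vs Seq3: 5
  Seq2 vs Seq4: 6
  Seq2 vs Seq5: 4
  Seq3 vs Seq4: 5
  Seq3 vs Seq5: 7
  Seq4 vs Seq5: 4
The largest is 7, between Seq3 and Seq5.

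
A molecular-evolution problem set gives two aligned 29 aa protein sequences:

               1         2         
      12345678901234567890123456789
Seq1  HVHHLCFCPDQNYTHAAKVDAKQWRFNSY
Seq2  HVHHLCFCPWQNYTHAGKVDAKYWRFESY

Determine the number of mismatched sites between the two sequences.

4

Mismatches occur at site 10 (D/W), site 17 (A/G), site 23 (Q/Y), site 27 (N/E).
That gives 4 mismatches out of 29 aligned sites, so the Hamming distance is 4.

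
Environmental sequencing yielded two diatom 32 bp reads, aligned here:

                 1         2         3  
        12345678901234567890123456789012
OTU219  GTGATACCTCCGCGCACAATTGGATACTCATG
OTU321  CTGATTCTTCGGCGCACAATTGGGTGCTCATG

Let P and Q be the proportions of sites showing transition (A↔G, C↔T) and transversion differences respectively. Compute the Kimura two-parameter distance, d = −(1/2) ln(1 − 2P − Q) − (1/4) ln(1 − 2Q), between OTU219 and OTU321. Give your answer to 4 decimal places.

The sequences differ at positions 1 (G/C, transversion), 6 (A/T, transversion), 8 (C/T, transition), 11 (C/G, transversion), 24 (A/G, transition), 26 (A/G, transition).
Of the 6 differences, 3 transitions and 3 transversions over 32 sites: P = 3/32 = 0.093750, Q = 3/32 = 0.093750.
d = −0.5·ln(0.718750) − 0.25·ln(0.812500) = −0.5·(-0.330242) − 0.25·(-0.207639) = 0.2170.

0.2170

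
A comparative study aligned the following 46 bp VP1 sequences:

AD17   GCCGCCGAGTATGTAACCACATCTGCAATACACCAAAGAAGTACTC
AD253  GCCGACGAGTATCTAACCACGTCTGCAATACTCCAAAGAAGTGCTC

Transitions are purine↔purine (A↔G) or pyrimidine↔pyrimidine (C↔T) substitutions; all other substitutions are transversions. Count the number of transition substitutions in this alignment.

Mismatches occur at site 5 (C→A, transversion), site 13 (G→C, transversion), site 21 (A→G, transition), site 32 (A→T, transversion), site 43 (A→G, transition).
Of the 5 differences, 2 transitions and 3 transversions, so the answer is 2.

2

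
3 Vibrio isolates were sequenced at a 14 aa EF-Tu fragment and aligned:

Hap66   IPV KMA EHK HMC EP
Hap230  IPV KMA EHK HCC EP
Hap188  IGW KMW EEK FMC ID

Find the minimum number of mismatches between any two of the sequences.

1

Pairwise Hamming distances:
  Hap66 vs Hap230: 1
  Hap66 vs Hap188: 7
  Hap230 vs Hap188: 8
The smallest is 1, between Hap66 and Hap230.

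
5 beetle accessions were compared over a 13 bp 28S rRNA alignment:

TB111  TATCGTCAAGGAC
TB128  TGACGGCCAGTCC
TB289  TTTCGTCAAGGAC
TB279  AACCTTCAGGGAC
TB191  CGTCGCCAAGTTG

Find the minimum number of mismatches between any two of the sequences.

Pairwise Hamming distances:
  TB111 vs TB128: 6
  TB111 vs TB289: 1
  TB111 vs TB279: 4
  TB111 vs TB191: 6
  TB128 vs TB289: 6
  TB128 vs TB279: 9
  TB128 vs TB191: 6
  TB289 vs TB279: 5
  TB289 vs TB191: 6
  TB279 vs TB191: 9
The smallest is 1, between TB111 and TB289.

1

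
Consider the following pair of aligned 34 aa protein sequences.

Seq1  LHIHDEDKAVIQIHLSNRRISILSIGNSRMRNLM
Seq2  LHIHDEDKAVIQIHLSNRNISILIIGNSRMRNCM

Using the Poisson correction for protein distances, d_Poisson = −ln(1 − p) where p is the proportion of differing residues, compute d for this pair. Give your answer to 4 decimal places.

0.0924

Differing sites — 19:R/N; 24:S/I; 33:L/C.
p = 3/34 = 0.088235.
d = −ln(1 − 0.088235) = −ln(0.911765) = 0.0924.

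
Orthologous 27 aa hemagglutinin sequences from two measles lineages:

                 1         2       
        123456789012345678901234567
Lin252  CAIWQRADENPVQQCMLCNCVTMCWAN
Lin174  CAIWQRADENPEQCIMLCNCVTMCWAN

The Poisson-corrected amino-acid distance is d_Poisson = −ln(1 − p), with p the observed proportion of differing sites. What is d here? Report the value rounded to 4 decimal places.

Differing sites — 12:V/E; 14:Q/C; 15:C/I.
p = 3/27 = 0.111111.
d = −ln(1 − 0.111111) = −ln(0.888889) = 0.1178.

0.1178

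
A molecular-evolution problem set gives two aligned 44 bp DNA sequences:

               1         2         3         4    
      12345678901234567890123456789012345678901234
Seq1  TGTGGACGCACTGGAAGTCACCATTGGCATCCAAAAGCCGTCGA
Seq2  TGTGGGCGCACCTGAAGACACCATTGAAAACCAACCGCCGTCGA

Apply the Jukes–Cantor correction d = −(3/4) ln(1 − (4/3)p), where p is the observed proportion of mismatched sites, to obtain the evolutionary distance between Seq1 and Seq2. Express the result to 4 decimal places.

0.2388

Mismatches occur at site 6 (A→G), site 12 (T→C), site 13 (G→T), site 18 (T→A), site 27 (G→A), site 28 (C→A), site 30 (T→A), site 35 (A→C), site 36 (A→C).
p = 9/44 = 0.204545.
d = −0.75 · ln(1 − (4/3)·0.204545) = −0.75 · ln(0.727273) = −0.75 · (-0.318453) = 0.2388.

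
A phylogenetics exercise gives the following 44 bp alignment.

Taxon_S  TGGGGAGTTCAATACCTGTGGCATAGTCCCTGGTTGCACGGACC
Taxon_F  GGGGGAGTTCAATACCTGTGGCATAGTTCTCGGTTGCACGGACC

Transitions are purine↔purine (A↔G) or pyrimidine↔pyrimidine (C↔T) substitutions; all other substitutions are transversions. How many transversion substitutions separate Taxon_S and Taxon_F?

1

Mismatches occur at site 1 (T/G, transversion), site 28 (C/T, transition), site 30 (C/T, transition), site 31 (T/C, transition).
Of the 4 differences, 3 transitions and 1 transversion, so the answer is 1.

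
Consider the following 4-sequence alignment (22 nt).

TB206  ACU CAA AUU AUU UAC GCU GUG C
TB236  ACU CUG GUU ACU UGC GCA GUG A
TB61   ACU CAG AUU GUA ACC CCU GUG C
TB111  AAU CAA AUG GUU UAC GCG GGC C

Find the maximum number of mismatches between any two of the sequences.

Pairwise Hamming distances:
  TB206 vs TB236: 7
  TB206 vs TB61: 6
  TB206 vs TB111: 6
  TB236 vs TB61: 10
  TB236 vs TB111: 12
  TB61 vs TB111: 10
The largest is 12, between TB236 and TB111.

12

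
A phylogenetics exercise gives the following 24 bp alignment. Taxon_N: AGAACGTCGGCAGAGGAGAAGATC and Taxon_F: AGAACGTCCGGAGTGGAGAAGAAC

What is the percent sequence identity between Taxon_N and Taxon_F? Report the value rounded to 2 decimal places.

Mismatches occur at site 9 (G/C), site 11 (C/G), site 14 (A/T), site 23 (T/A).
20 of the 24 sites match, so the percent identity is 20/24 × 100 = 83.33%.

83.33%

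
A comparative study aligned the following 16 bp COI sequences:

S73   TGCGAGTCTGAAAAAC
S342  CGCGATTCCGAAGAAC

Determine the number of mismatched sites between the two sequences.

4

Mismatches occur at site 1 (T/C), site 6 (G/T), site 9 (T/C), site 13 (A/G).
That gives 4 mismatches out of 16 aligned sites, so the Hamming distance is 4.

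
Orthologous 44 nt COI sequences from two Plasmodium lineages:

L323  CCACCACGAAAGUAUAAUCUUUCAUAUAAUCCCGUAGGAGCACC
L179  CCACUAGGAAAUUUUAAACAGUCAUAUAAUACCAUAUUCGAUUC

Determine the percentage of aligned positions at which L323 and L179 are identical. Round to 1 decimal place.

Mismatches occur at site 5 (C→U), site 7 (C→G), site 12 (G→U), site 14 (A→U), site 18 (U→A), site 20 (U→A), site 21 (U→G), site 31 (C→A), site 34 (G→A), site 37 (G→U), site 38 (G→U), site 39 (A→C), site 41 (C→A), site 42 (A→U), site 43 (C→U).
29 of the 44 sites match, so the percent identity is 29/44 × 100 = 65.9%.

65.9%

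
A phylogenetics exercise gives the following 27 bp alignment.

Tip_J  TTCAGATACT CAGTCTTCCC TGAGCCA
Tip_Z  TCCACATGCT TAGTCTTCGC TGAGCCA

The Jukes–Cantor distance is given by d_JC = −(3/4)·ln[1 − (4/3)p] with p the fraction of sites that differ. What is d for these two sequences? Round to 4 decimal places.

Differing sites — 2:T/C; 5:G/C; 8:A/G; 11:C/T; 19:C/G.
p = 5/27 = 0.185185.
d = −0.75 · ln(1 − (4/3)·0.185185) = −0.75 · ln(0.753087) = −0.75 · (-0.283575) = 0.2127.

0.2127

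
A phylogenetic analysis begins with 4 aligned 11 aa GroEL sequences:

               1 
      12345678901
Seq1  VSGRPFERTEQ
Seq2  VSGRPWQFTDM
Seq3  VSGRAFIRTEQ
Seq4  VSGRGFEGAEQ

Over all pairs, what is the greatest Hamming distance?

Pairwise Hamming distances:
  Seq1 vs Seq2: 5
  Seq1 vs Seq3: 2
  Seq1 vs Seq4: 3
  Seq2 vs Seq3: 6
  Seq2 vs Seq4: 7
  Seq3 vs Seq4: 4
The largest is 7, between Seq2 and Seq4.

7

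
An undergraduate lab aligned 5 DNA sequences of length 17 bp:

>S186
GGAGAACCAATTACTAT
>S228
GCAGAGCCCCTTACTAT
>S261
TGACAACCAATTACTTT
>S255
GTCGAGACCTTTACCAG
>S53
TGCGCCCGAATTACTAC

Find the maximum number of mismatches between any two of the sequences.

11

Pairwise Hamming distances:
  S186 vs S228: 4
  S186 vs S261: 3
  S186 vs S255: 8
  S186 vs S53: 6
  S228 vs S261: 7
  S228 vs S255: 6
  S228 vs S53: 9
  S261 vs S255: 11
  S261 vs S53: 7
  S255 vs S53: 10
The largest is 11, between S261 and S255.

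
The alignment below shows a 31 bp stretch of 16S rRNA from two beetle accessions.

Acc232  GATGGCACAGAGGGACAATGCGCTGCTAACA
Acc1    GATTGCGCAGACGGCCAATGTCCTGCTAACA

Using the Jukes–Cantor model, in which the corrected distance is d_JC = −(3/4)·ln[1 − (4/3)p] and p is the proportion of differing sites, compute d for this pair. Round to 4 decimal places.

The sequences differ at positions 4 (G/T), 7 (A/G), 12 (G/C), 15 (A/C), 21 (C/T), 22 (G/C).
p = 6/31 = 0.193548.
d = −0.75 · ln(1 − (4/3)·0.193548) = −0.75 · ln(0.741936) = −0.75 · (-0.298492) = 0.2239.

0.2239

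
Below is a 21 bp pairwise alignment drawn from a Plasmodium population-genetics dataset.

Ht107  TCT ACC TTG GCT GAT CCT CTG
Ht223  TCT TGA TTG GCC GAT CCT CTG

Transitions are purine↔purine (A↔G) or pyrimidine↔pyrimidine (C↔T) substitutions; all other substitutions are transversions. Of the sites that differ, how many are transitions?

1

The sequences differ at positions 4 (A/T, transversion), 5 (C/G, transversion), 6 (C/A, transversion), 12 (T/C, transition).
Of the 4 differences, 1 transition and 3 transversions, so the answer is 1.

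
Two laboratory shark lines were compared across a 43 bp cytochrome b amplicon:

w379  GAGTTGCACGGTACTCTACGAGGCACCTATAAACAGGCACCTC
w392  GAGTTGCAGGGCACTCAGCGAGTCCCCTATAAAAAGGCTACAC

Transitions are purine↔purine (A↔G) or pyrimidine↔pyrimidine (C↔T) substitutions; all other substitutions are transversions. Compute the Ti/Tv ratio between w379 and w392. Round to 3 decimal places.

0.250

The sequences differ at positions 9 (C/G, transversion), 12 (T/C, transition), 17 (T/A, transversion), 18 (A/G, transition), 23 (G/T, transversion), 25 (A/C, transversion), 34 (C/A, transversion), 39 (A/T, transversion), 40 (C/A, transversion), 42 (T/A, transversion).
Of the 10 differences, 2 transitions and 8 transversions, so Ti/Tv = 2/8 = 0.250.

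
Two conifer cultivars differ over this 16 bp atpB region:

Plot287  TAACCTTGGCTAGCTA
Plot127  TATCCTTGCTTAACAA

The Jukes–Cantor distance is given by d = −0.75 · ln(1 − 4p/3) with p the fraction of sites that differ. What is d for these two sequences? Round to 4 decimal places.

Differing sites — 3:A/T; 9:G/C; 10:C/T; 13:G/A; 15:T/A.
p = 5/16 = 0.312500.
d = −0.75 · ln(1 − (4/3)·0.312500) = −0.75 · ln(0.583333) = −0.75 · (-0.538997) = 0.4042.

0.4042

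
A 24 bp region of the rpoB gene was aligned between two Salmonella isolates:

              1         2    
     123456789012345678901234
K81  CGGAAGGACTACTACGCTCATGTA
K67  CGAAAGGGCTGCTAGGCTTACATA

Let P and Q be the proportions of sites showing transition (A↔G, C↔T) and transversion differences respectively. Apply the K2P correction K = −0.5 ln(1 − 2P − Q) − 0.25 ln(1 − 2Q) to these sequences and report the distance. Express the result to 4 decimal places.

The sequences differ at positions 3 (G/A, transition), 8 (A/G, transition), 11 (A/G, transition), 15 (C/G, transversion), 19 (C/T, transition), 21 (T/C, transition), 22 (G/A, transition).
Of the 7 differences, 6 transitions and 1 transversion over 24 sites: P = 6/24 = 0.250000, Q = 1/24 = 0.041667.
d = −0.5·ln(0.458333) − 0.25·ln(0.916666) = −0.5·(-0.780159) − 0.25·(-0.087012) = 0.4118.

0.4118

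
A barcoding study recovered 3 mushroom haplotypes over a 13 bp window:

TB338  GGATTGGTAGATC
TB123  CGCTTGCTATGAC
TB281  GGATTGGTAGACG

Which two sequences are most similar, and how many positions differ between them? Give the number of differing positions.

Pairwise Hamming distances:
  TB338 vs TB123: 6
  TB338 vs TB281: 2
  TB123 vs TB281: 7
The smallest is 2, between TB338 and TB281.

2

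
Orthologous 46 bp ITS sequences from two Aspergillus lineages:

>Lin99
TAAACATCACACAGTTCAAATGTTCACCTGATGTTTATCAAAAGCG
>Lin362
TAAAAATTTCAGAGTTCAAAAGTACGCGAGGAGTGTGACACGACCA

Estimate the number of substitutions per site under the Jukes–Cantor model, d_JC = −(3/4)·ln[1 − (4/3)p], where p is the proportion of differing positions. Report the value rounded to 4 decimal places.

Differing sites — 5:C/A; 8:C/T; 9:A/T; 12:C/G; 21:T/A; 24:T/A; 26:A/G; 28:C/G; 29:T/A; 31:A/G; 32:T/A; 35:T/G; 37:A/G; 38:T/A; 41:A/C; 42:A/G; 44:G/C; 46:G/A.
p = 18/46 = 0.391304.
d = −0.75 · ln(1 − (4/3)·0.391304) = −0.75 · ln(0.478261) = −0.75 · (-0.737599) = 0.5532.

0.5532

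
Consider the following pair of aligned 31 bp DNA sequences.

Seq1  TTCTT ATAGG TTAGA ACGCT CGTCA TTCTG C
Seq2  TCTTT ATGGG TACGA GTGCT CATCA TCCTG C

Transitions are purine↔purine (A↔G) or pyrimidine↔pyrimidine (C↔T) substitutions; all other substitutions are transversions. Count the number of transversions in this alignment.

2

The sequences differ at positions 2 (T/C, transition), 3 (C/T, transition), 8 (A/G, transition), 12 (T/A, transversion), 13 (A/C, transversion), 16 (A/G, transition), 17 (C/T, transition), 22 (G/A, transition), 27 (T/C, transition).
Of the 9 differences, 7 transitions and 2 transversions, so the answer is 2.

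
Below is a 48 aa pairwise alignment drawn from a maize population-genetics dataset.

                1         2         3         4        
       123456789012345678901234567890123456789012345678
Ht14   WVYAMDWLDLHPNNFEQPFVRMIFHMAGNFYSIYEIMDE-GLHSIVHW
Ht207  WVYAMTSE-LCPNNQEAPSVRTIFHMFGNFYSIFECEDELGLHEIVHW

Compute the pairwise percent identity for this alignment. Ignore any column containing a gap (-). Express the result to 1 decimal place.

71.7%

Excluding the 2 gap columns leaves 46 comparable sites.
Mismatches occur at site 6 (D/T), site 7 (W/S), site 8 (L/E), site 11 (H/C), site 15 (F/Q), site 17 (Q/A), site 19 (F/S), site 22 (M/T), site 27 (A/F), site 34 (Y/F), site 36 (I/C), site 37 (M/E), site 44 (S/E).
33 of the 46 comparable sites match, so the percent identity is 33/46 × 100 = 71.7%.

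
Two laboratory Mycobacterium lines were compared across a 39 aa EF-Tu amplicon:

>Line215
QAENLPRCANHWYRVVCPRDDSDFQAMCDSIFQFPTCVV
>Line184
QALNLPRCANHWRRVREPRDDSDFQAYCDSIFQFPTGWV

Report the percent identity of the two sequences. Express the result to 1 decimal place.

Mismatches occur at site 3 (E↔L), site 13 (Y↔R), site 16 (V↔R), site 17 (C↔E), site 27 (M↔Y), site 37 (C↔G), site 38 (V↔W).
32 of the 39 sites match, so the percent identity is 32/39 × 100 = 82.1%.

82.1%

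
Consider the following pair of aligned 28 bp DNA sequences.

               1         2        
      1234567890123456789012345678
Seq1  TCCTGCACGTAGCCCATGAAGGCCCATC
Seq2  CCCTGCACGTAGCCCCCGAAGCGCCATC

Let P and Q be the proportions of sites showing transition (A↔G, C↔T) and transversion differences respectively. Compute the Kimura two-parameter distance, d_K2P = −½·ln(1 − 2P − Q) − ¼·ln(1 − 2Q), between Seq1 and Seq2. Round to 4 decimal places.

The sequences differ at positions 1 (T/C, transition), 16 (A/C, transversion), 17 (T/C, transition), 22 (G/C, transversion), 23 (C/G, transversion).
Of the 5 differences, 2 transitions and 3 transversions over 28 sites: P = 2/28 = 0.071429, Q = 3/28 = 0.107143.
d = −0.5·ln(0.749999) − 0.25·ln(0.785714) = −0.5·(-0.287683) − 0.25·(-0.241162) = 0.2041.

0.2041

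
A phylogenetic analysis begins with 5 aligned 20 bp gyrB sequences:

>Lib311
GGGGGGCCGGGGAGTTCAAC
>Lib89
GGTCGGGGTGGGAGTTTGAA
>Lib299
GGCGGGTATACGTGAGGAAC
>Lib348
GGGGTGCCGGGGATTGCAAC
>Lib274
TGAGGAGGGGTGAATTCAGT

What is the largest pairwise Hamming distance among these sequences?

15

Pairwise Hamming distances:
  Lib311 vs Lib89: 8
  Lib311 vs Lib299: 10
  Lib311 vs Lib348: 3
  Lib311 vs Lib274: 9
  Lib89 vs Lib299: 12
  Lib89 vs Lib348: 11
  Lib89 vs Lib274: 11
  Lib299 vs Lib348: 11
  Lib299 vs Lib274: 15
  Lib348 vs Lib274: 11
The largest is 15, between Lib299 and Lib274.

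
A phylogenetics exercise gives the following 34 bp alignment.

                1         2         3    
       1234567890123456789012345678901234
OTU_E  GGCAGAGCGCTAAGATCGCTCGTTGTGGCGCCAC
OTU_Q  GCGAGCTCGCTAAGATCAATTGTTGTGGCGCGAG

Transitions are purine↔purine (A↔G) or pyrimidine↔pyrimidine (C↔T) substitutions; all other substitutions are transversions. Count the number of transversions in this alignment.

7

Mismatches occur at site 2 (G→C, transversion), site 3 (C→G, transversion), site 6 (A→C, transversion), site 7 (G→T, transversion), site 18 (G→A, transition), site 19 (C→A, transversion), site 21 (C→T, transition), site 32 (C→G, transversion), site 34 (C→G, transversion).
Of the 9 differences, 2 transitions and 7 transversions, so the answer is 7.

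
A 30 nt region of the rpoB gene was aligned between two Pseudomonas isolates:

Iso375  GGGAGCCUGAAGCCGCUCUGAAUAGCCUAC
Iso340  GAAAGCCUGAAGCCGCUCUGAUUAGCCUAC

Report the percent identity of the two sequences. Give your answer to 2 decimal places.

90.00%

Differing sites — 2:G/A; 3:G/A; 22:A/U.
27 of the 30 sites match, so the percent identity is 27/30 × 100 = 90.00%.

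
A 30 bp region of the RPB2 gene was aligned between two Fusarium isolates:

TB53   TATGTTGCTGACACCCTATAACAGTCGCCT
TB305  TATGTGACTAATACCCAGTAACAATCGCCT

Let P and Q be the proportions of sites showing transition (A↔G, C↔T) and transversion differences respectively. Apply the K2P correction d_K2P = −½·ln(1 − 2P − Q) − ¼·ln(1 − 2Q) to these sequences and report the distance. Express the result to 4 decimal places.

The sequences differ at positions 6 (T/G, transversion), 7 (G/A, transition), 10 (G/A, transition), 12 (C/T, transition), 17 (T/A, transversion), 18 (A/G, transition), 24 (G/A, transition).
Of the 7 differences, 5 transitions and 2 transversions over 30 sites: P = 5/30 = 0.166667, Q = 2/30 = 0.066667.
d = −0.5·ln(0.599999) − 0.25·ln(0.866666) = −0.5·(-0.510827) − 0.25·(-0.143102) = 0.2912.

0.2912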